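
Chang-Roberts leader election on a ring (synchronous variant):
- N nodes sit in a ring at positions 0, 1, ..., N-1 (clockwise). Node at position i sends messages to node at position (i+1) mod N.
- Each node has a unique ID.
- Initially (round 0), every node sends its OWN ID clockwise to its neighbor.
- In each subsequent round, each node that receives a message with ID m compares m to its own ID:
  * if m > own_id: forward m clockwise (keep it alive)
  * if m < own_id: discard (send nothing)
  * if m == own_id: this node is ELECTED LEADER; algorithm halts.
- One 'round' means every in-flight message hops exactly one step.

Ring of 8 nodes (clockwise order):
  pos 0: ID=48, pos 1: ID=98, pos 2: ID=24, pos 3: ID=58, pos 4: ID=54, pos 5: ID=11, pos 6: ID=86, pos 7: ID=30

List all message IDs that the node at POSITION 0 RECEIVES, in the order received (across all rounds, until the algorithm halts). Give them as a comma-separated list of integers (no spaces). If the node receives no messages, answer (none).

Answer: 30,86,98

Derivation:
Round 1: pos1(id98) recv 48: drop; pos2(id24) recv 98: fwd; pos3(id58) recv 24: drop; pos4(id54) recv 58: fwd; pos5(id11) recv 54: fwd; pos6(id86) recv 11: drop; pos7(id30) recv 86: fwd; pos0(id48) recv 30: drop
Round 2: pos3(id58) recv 98: fwd; pos5(id11) recv 58: fwd; pos6(id86) recv 54: drop; pos0(id48) recv 86: fwd
Round 3: pos4(id54) recv 98: fwd; pos6(id86) recv 58: drop; pos1(id98) recv 86: drop
Round 4: pos5(id11) recv 98: fwd
Round 5: pos6(id86) recv 98: fwd
Round 6: pos7(id30) recv 98: fwd
Round 7: pos0(id48) recv 98: fwd
Round 8: pos1(id98) recv 98: ELECTED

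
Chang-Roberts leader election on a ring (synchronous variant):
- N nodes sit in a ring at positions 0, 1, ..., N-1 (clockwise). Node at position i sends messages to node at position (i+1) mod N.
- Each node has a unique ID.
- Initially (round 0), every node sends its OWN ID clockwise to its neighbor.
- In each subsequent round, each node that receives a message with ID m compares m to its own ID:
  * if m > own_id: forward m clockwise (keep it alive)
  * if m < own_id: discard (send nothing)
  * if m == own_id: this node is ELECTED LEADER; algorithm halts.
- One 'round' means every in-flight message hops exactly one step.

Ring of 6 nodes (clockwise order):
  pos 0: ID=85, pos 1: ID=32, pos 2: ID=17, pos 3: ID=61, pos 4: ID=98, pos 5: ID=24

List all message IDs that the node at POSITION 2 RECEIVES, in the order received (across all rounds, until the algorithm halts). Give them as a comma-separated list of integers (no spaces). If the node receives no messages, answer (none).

Round 1: pos1(id32) recv 85: fwd; pos2(id17) recv 32: fwd; pos3(id61) recv 17: drop; pos4(id98) recv 61: drop; pos5(id24) recv 98: fwd; pos0(id85) recv 24: drop
Round 2: pos2(id17) recv 85: fwd; pos3(id61) recv 32: drop; pos0(id85) recv 98: fwd
Round 3: pos3(id61) recv 85: fwd; pos1(id32) recv 98: fwd
Round 4: pos4(id98) recv 85: drop; pos2(id17) recv 98: fwd
Round 5: pos3(id61) recv 98: fwd
Round 6: pos4(id98) recv 98: ELECTED

Answer: 32,85,98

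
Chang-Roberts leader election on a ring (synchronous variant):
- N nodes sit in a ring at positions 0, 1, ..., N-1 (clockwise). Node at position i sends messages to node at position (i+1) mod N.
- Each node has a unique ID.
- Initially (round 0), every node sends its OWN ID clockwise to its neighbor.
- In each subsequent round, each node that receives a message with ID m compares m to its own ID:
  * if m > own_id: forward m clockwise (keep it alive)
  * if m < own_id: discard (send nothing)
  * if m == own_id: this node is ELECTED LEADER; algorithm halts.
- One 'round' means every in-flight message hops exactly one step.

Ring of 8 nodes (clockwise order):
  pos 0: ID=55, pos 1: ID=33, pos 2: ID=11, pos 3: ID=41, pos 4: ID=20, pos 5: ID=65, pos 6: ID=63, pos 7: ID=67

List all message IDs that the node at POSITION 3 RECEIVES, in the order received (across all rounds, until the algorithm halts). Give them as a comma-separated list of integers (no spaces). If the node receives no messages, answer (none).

Answer: 11,33,55,67

Derivation:
Round 1: pos1(id33) recv 55: fwd; pos2(id11) recv 33: fwd; pos3(id41) recv 11: drop; pos4(id20) recv 41: fwd; pos5(id65) recv 20: drop; pos6(id63) recv 65: fwd; pos7(id67) recv 63: drop; pos0(id55) recv 67: fwd
Round 2: pos2(id11) recv 55: fwd; pos3(id41) recv 33: drop; pos5(id65) recv 41: drop; pos7(id67) recv 65: drop; pos1(id33) recv 67: fwd
Round 3: pos3(id41) recv 55: fwd; pos2(id11) recv 67: fwd
Round 4: pos4(id20) recv 55: fwd; pos3(id41) recv 67: fwd
Round 5: pos5(id65) recv 55: drop; pos4(id20) recv 67: fwd
Round 6: pos5(id65) recv 67: fwd
Round 7: pos6(id63) recv 67: fwd
Round 8: pos7(id67) recv 67: ELECTED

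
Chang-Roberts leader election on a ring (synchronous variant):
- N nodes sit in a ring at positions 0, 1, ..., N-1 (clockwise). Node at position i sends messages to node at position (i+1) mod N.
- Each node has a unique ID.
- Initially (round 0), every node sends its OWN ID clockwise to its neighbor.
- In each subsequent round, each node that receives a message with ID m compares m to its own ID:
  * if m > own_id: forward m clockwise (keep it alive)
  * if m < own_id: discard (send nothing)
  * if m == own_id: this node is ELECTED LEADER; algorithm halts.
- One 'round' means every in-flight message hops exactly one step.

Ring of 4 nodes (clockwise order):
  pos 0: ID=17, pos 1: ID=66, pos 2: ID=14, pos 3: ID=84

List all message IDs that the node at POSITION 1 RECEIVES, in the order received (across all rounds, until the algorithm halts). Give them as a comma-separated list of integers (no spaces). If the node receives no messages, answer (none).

Answer: 17,84

Derivation:
Round 1: pos1(id66) recv 17: drop; pos2(id14) recv 66: fwd; pos3(id84) recv 14: drop; pos0(id17) recv 84: fwd
Round 2: pos3(id84) recv 66: drop; pos1(id66) recv 84: fwd
Round 3: pos2(id14) recv 84: fwd
Round 4: pos3(id84) recv 84: ELECTED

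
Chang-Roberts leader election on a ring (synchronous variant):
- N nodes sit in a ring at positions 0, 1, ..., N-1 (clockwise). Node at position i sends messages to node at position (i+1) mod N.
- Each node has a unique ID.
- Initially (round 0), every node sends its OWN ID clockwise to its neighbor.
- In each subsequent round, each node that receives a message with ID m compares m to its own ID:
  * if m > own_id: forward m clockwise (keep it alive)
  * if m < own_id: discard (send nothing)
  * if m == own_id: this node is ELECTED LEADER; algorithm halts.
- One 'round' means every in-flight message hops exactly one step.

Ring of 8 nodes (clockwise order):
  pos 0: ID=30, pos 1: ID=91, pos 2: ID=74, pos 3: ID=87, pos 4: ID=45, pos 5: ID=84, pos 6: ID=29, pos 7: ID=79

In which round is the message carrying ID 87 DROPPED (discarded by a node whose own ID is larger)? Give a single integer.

Round 1: pos1(id91) recv 30: drop; pos2(id74) recv 91: fwd; pos3(id87) recv 74: drop; pos4(id45) recv 87: fwd; pos5(id84) recv 45: drop; pos6(id29) recv 84: fwd; pos7(id79) recv 29: drop; pos0(id30) recv 79: fwd
Round 2: pos3(id87) recv 91: fwd; pos5(id84) recv 87: fwd; pos7(id79) recv 84: fwd; pos1(id91) recv 79: drop
Round 3: pos4(id45) recv 91: fwd; pos6(id29) recv 87: fwd; pos0(id30) recv 84: fwd
Round 4: pos5(id84) recv 91: fwd; pos7(id79) recv 87: fwd; pos1(id91) recv 84: drop
Round 5: pos6(id29) recv 91: fwd; pos0(id30) recv 87: fwd
Round 6: pos7(id79) recv 91: fwd; pos1(id91) recv 87: drop
Round 7: pos0(id30) recv 91: fwd
Round 8: pos1(id91) recv 91: ELECTED
Message ID 87 originates at pos 3; dropped at pos 1 in round 6

Answer: 6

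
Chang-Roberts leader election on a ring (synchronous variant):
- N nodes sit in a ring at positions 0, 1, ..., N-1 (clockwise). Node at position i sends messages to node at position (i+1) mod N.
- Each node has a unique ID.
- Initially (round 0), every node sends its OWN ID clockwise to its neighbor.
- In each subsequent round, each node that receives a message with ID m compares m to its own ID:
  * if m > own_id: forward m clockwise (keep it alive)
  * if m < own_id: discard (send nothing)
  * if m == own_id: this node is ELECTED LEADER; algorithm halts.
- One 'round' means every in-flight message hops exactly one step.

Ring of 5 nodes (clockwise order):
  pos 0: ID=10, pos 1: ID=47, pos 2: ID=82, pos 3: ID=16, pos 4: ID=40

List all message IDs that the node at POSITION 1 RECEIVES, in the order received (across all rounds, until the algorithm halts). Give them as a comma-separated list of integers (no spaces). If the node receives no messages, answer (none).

Answer: 10,40,82

Derivation:
Round 1: pos1(id47) recv 10: drop; pos2(id82) recv 47: drop; pos3(id16) recv 82: fwd; pos4(id40) recv 16: drop; pos0(id10) recv 40: fwd
Round 2: pos4(id40) recv 82: fwd; pos1(id47) recv 40: drop
Round 3: pos0(id10) recv 82: fwd
Round 4: pos1(id47) recv 82: fwd
Round 5: pos2(id82) recv 82: ELECTED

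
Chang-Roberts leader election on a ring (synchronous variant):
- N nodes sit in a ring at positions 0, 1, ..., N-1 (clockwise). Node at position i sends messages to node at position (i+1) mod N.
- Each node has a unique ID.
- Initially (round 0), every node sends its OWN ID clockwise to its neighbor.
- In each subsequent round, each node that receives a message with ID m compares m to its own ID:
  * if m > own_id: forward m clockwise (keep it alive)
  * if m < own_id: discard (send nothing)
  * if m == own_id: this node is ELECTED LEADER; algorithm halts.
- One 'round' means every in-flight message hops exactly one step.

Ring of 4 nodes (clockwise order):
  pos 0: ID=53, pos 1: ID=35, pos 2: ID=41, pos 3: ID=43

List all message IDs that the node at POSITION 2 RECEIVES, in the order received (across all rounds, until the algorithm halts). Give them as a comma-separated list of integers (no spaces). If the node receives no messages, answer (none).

Answer: 35,53

Derivation:
Round 1: pos1(id35) recv 53: fwd; pos2(id41) recv 35: drop; pos3(id43) recv 41: drop; pos0(id53) recv 43: drop
Round 2: pos2(id41) recv 53: fwd
Round 3: pos3(id43) recv 53: fwd
Round 4: pos0(id53) recv 53: ELECTED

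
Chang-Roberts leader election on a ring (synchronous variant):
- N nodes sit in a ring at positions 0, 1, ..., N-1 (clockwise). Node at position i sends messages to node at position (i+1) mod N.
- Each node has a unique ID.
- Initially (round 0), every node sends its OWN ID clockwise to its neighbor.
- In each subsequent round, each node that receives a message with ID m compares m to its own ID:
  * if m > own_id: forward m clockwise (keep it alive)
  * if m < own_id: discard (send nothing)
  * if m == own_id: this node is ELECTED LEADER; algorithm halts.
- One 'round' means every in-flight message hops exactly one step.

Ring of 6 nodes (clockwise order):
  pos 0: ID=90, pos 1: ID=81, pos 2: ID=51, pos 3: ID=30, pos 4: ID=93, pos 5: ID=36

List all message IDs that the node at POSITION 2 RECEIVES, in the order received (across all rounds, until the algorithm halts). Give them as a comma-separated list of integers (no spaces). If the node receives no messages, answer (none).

Round 1: pos1(id81) recv 90: fwd; pos2(id51) recv 81: fwd; pos3(id30) recv 51: fwd; pos4(id93) recv 30: drop; pos5(id36) recv 93: fwd; pos0(id90) recv 36: drop
Round 2: pos2(id51) recv 90: fwd; pos3(id30) recv 81: fwd; pos4(id93) recv 51: drop; pos0(id90) recv 93: fwd
Round 3: pos3(id30) recv 90: fwd; pos4(id93) recv 81: drop; pos1(id81) recv 93: fwd
Round 4: pos4(id93) recv 90: drop; pos2(id51) recv 93: fwd
Round 5: pos3(id30) recv 93: fwd
Round 6: pos4(id93) recv 93: ELECTED

Answer: 81,90,93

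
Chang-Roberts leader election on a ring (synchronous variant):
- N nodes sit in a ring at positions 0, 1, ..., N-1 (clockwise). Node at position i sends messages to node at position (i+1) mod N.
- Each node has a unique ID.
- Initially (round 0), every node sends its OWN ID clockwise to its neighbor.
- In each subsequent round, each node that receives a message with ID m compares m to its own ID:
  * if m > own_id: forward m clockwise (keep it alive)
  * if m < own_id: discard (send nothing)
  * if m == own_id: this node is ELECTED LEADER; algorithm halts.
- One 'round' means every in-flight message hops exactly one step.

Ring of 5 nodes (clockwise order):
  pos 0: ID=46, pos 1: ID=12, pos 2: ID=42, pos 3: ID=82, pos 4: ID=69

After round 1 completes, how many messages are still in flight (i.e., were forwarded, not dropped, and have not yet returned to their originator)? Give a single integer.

Round 1: pos1(id12) recv 46: fwd; pos2(id42) recv 12: drop; pos3(id82) recv 42: drop; pos4(id69) recv 82: fwd; pos0(id46) recv 69: fwd
After round 1: 3 messages still in flight

Answer: 3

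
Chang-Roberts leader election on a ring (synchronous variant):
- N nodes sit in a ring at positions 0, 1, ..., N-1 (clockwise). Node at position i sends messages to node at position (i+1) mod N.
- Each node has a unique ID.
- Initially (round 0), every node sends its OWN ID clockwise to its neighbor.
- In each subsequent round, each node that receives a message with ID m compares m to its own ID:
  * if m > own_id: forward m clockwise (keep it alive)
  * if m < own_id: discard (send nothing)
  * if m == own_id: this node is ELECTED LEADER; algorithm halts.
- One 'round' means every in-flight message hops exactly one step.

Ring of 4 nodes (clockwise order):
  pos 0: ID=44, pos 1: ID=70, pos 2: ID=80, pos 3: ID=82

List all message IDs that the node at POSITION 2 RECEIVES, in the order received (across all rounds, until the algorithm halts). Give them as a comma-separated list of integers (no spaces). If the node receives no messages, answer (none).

Answer: 70,82

Derivation:
Round 1: pos1(id70) recv 44: drop; pos2(id80) recv 70: drop; pos3(id82) recv 80: drop; pos0(id44) recv 82: fwd
Round 2: pos1(id70) recv 82: fwd
Round 3: pos2(id80) recv 82: fwd
Round 4: pos3(id82) recv 82: ELECTED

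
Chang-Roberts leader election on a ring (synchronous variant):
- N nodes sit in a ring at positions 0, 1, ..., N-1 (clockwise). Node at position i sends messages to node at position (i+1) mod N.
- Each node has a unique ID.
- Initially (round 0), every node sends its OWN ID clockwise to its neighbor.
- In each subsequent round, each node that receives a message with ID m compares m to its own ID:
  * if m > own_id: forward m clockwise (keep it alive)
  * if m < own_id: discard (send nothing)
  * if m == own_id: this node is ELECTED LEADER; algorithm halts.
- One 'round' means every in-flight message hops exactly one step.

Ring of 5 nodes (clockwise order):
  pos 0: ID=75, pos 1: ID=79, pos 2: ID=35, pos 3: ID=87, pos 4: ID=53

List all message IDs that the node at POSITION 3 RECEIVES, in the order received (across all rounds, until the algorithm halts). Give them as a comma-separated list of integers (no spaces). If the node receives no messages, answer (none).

Answer: 35,79,87

Derivation:
Round 1: pos1(id79) recv 75: drop; pos2(id35) recv 79: fwd; pos3(id87) recv 35: drop; pos4(id53) recv 87: fwd; pos0(id75) recv 53: drop
Round 2: pos3(id87) recv 79: drop; pos0(id75) recv 87: fwd
Round 3: pos1(id79) recv 87: fwd
Round 4: pos2(id35) recv 87: fwd
Round 5: pos3(id87) recv 87: ELECTED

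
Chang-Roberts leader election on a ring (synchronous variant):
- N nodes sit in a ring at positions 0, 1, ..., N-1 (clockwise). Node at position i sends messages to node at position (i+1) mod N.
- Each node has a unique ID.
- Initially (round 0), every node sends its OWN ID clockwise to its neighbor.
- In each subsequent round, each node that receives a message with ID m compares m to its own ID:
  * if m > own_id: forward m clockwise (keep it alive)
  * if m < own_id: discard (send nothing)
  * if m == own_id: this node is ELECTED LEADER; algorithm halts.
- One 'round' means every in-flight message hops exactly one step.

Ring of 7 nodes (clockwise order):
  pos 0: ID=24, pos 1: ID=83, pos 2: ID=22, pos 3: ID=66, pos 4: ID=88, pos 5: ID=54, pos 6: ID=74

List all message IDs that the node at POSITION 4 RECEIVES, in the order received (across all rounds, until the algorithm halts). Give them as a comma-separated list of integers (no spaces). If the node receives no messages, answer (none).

Round 1: pos1(id83) recv 24: drop; pos2(id22) recv 83: fwd; pos3(id66) recv 22: drop; pos4(id88) recv 66: drop; pos5(id54) recv 88: fwd; pos6(id74) recv 54: drop; pos0(id24) recv 74: fwd
Round 2: pos3(id66) recv 83: fwd; pos6(id74) recv 88: fwd; pos1(id83) recv 74: drop
Round 3: pos4(id88) recv 83: drop; pos0(id24) recv 88: fwd
Round 4: pos1(id83) recv 88: fwd
Round 5: pos2(id22) recv 88: fwd
Round 6: pos3(id66) recv 88: fwd
Round 7: pos4(id88) recv 88: ELECTED

Answer: 66,83,88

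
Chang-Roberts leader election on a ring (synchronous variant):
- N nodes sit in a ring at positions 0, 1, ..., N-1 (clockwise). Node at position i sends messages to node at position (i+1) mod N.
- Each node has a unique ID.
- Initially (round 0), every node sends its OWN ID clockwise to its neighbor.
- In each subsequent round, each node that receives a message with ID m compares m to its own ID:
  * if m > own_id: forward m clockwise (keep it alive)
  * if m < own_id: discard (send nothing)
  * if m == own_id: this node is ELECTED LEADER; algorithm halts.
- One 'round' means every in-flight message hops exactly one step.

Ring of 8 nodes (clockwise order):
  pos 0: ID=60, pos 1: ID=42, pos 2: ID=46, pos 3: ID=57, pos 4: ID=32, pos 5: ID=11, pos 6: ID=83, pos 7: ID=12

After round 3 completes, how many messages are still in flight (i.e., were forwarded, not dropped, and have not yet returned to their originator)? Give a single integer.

Answer: 2

Derivation:
Round 1: pos1(id42) recv 60: fwd; pos2(id46) recv 42: drop; pos3(id57) recv 46: drop; pos4(id32) recv 57: fwd; pos5(id11) recv 32: fwd; pos6(id83) recv 11: drop; pos7(id12) recv 83: fwd; pos0(id60) recv 12: drop
Round 2: pos2(id46) recv 60: fwd; pos5(id11) recv 57: fwd; pos6(id83) recv 32: drop; pos0(id60) recv 83: fwd
Round 3: pos3(id57) recv 60: fwd; pos6(id83) recv 57: drop; pos1(id42) recv 83: fwd
After round 3: 2 messages still in flight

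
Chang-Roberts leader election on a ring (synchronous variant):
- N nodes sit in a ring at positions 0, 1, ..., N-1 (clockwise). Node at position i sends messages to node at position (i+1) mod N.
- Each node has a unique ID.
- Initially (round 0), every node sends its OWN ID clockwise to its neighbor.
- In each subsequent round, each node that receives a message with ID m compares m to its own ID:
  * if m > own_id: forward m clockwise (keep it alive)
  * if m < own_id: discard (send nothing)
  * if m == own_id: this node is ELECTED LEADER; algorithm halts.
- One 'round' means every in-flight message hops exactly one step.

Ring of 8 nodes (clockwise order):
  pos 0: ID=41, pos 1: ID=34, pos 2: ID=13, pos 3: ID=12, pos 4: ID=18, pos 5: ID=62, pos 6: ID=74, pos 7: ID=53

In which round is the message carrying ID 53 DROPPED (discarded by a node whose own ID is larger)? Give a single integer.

Round 1: pos1(id34) recv 41: fwd; pos2(id13) recv 34: fwd; pos3(id12) recv 13: fwd; pos4(id18) recv 12: drop; pos5(id62) recv 18: drop; pos6(id74) recv 62: drop; pos7(id53) recv 74: fwd; pos0(id41) recv 53: fwd
Round 2: pos2(id13) recv 41: fwd; pos3(id12) recv 34: fwd; pos4(id18) recv 13: drop; pos0(id41) recv 74: fwd; pos1(id34) recv 53: fwd
Round 3: pos3(id12) recv 41: fwd; pos4(id18) recv 34: fwd; pos1(id34) recv 74: fwd; pos2(id13) recv 53: fwd
Round 4: pos4(id18) recv 41: fwd; pos5(id62) recv 34: drop; pos2(id13) recv 74: fwd; pos3(id12) recv 53: fwd
Round 5: pos5(id62) recv 41: drop; pos3(id12) recv 74: fwd; pos4(id18) recv 53: fwd
Round 6: pos4(id18) recv 74: fwd; pos5(id62) recv 53: drop
Round 7: pos5(id62) recv 74: fwd
Round 8: pos6(id74) recv 74: ELECTED
Message ID 53 originates at pos 7; dropped at pos 5 in round 6

Answer: 6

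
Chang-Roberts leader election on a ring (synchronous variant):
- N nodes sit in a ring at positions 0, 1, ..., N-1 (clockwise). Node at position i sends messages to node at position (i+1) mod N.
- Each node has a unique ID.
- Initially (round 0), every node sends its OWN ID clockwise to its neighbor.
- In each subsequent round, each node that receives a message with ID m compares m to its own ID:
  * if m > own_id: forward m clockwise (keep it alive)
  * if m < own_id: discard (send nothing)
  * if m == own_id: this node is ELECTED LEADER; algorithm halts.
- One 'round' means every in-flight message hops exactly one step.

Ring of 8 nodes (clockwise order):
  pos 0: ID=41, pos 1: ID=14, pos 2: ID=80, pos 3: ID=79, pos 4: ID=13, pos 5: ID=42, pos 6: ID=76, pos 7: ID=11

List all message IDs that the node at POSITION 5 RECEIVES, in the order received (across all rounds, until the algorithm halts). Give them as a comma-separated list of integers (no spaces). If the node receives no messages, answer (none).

Answer: 13,79,80

Derivation:
Round 1: pos1(id14) recv 41: fwd; pos2(id80) recv 14: drop; pos3(id79) recv 80: fwd; pos4(id13) recv 79: fwd; pos5(id42) recv 13: drop; pos6(id76) recv 42: drop; pos7(id11) recv 76: fwd; pos0(id41) recv 11: drop
Round 2: pos2(id80) recv 41: drop; pos4(id13) recv 80: fwd; pos5(id42) recv 79: fwd; pos0(id41) recv 76: fwd
Round 3: pos5(id42) recv 80: fwd; pos6(id76) recv 79: fwd; pos1(id14) recv 76: fwd
Round 4: pos6(id76) recv 80: fwd; pos7(id11) recv 79: fwd; pos2(id80) recv 76: drop
Round 5: pos7(id11) recv 80: fwd; pos0(id41) recv 79: fwd
Round 6: pos0(id41) recv 80: fwd; pos1(id14) recv 79: fwd
Round 7: pos1(id14) recv 80: fwd; pos2(id80) recv 79: drop
Round 8: pos2(id80) recv 80: ELECTED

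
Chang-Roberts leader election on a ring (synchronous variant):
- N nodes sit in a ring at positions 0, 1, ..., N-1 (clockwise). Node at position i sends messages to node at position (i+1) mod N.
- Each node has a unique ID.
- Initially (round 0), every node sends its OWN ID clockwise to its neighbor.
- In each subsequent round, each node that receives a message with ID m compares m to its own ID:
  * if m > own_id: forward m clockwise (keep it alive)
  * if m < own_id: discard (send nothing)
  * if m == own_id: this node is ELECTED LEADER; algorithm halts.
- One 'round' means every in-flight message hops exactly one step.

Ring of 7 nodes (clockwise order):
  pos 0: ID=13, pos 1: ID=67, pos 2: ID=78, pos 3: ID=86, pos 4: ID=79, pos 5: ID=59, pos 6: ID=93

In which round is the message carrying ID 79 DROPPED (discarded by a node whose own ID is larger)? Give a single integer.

Round 1: pos1(id67) recv 13: drop; pos2(id78) recv 67: drop; pos3(id86) recv 78: drop; pos4(id79) recv 86: fwd; pos5(id59) recv 79: fwd; pos6(id93) recv 59: drop; pos0(id13) recv 93: fwd
Round 2: pos5(id59) recv 86: fwd; pos6(id93) recv 79: drop; pos1(id67) recv 93: fwd
Round 3: pos6(id93) recv 86: drop; pos2(id78) recv 93: fwd
Round 4: pos3(id86) recv 93: fwd
Round 5: pos4(id79) recv 93: fwd
Round 6: pos5(id59) recv 93: fwd
Round 7: pos6(id93) recv 93: ELECTED
Message ID 79 originates at pos 4; dropped at pos 6 in round 2

Answer: 2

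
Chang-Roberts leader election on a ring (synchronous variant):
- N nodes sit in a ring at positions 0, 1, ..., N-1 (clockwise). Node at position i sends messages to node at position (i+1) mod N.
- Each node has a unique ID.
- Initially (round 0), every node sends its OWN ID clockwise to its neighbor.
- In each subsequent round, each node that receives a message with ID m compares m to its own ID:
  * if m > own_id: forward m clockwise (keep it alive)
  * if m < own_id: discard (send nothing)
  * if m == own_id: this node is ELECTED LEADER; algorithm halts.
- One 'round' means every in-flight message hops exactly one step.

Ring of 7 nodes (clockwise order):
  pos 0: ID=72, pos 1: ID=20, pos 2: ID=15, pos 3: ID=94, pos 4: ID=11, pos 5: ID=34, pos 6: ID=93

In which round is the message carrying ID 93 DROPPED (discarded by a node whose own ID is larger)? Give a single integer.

Round 1: pos1(id20) recv 72: fwd; pos2(id15) recv 20: fwd; pos3(id94) recv 15: drop; pos4(id11) recv 94: fwd; pos5(id34) recv 11: drop; pos6(id93) recv 34: drop; pos0(id72) recv 93: fwd
Round 2: pos2(id15) recv 72: fwd; pos3(id94) recv 20: drop; pos5(id34) recv 94: fwd; pos1(id20) recv 93: fwd
Round 3: pos3(id94) recv 72: drop; pos6(id93) recv 94: fwd; pos2(id15) recv 93: fwd
Round 4: pos0(id72) recv 94: fwd; pos3(id94) recv 93: drop
Round 5: pos1(id20) recv 94: fwd
Round 6: pos2(id15) recv 94: fwd
Round 7: pos3(id94) recv 94: ELECTED
Message ID 93 originates at pos 6; dropped at pos 3 in round 4

Answer: 4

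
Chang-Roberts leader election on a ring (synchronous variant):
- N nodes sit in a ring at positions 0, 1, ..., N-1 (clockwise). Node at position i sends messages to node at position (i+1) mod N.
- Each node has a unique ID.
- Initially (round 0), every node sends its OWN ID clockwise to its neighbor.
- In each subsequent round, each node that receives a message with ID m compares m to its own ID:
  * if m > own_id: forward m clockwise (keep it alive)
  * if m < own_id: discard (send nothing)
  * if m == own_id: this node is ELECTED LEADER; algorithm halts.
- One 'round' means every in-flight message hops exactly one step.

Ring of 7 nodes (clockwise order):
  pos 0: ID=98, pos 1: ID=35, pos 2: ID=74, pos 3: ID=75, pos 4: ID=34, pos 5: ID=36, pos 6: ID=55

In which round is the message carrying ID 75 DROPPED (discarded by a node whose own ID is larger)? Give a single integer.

Answer: 4

Derivation:
Round 1: pos1(id35) recv 98: fwd; pos2(id74) recv 35: drop; pos3(id75) recv 74: drop; pos4(id34) recv 75: fwd; pos5(id36) recv 34: drop; pos6(id55) recv 36: drop; pos0(id98) recv 55: drop
Round 2: pos2(id74) recv 98: fwd; pos5(id36) recv 75: fwd
Round 3: pos3(id75) recv 98: fwd; pos6(id55) recv 75: fwd
Round 4: pos4(id34) recv 98: fwd; pos0(id98) recv 75: drop
Round 5: pos5(id36) recv 98: fwd
Round 6: pos6(id55) recv 98: fwd
Round 7: pos0(id98) recv 98: ELECTED
Message ID 75 originates at pos 3; dropped at pos 0 in round 4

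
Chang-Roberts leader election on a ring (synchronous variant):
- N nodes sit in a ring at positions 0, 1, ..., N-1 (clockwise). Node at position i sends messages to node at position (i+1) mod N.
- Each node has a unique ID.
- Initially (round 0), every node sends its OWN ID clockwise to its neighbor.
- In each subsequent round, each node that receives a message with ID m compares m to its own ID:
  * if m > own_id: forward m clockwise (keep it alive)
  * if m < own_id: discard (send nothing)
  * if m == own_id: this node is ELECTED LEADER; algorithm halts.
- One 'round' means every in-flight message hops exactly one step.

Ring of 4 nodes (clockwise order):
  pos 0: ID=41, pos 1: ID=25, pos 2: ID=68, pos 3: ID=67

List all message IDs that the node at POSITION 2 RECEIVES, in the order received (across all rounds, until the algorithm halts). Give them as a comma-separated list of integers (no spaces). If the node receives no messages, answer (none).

Answer: 25,41,67,68

Derivation:
Round 1: pos1(id25) recv 41: fwd; pos2(id68) recv 25: drop; pos3(id67) recv 68: fwd; pos0(id41) recv 67: fwd
Round 2: pos2(id68) recv 41: drop; pos0(id41) recv 68: fwd; pos1(id25) recv 67: fwd
Round 3: pos1(id25) recv 68: fwd; pos2(id68) recv 67: drop
Round 4: pos2(id68) recv 68: ELECTED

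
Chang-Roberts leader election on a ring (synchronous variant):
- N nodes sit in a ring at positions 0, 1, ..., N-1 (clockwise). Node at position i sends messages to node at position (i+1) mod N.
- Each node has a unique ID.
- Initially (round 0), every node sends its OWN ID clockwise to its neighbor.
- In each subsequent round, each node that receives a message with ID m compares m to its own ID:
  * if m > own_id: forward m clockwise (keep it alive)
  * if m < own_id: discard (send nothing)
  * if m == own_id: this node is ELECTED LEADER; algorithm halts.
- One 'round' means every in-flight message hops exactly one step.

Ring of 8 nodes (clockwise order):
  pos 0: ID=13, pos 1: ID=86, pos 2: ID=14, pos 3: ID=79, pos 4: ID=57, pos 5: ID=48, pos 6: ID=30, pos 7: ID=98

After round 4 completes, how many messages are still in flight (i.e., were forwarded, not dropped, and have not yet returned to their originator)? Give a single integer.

Answer: 2

Derivation:
Round 1: pos1(id86) recv 13: drop; pos2(id14) recv 86: fwd; pos3(id79) recv 14: drop; pos4(id57) recv 79: fwd; pos5(id48) recv 57: fwd; pos6(id30) recv 48: fwd; pos7(id98) recv 30: drop; pos0(id13) recv 98: fwd
Round 2: pos3(id79) recv 86: fwd; pos5(id48) recv 79: fwd; pos6(id30) recv 57: fwd; pos7(id98) recv 48: drop; pos1(id86) recv 98: fwd
Round 3: pos4(id57) recv 86: fwd; pos6(id30) recv 79: fwd; pos7(id98) recv 57: drop; pos2(id14) recv 98: fwd
Round 4: pos5(id48) recv 86: fwd; pos7(id98) recv 79: drop; pos3(id79) recv 98: fwd
After round 4: 2 messages still in flight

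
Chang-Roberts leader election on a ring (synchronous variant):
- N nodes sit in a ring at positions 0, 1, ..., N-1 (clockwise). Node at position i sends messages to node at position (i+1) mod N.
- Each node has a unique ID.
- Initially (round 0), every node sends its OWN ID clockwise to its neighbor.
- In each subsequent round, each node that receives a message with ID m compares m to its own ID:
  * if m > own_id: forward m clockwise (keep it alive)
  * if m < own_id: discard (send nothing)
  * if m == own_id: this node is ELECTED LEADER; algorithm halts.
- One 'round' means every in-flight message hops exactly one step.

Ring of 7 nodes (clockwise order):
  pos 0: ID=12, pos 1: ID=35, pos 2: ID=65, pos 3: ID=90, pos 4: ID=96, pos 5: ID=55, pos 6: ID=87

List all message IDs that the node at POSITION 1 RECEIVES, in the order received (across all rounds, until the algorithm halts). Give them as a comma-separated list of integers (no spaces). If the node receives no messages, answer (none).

Round 1: pos1(id35) recv 12: drop; pos2(id65) recv 35: drop; pos3(id90) recv 65: drop; pos4(id96) recv 90: drop; pos5(id55) recv 96: fwd; pos6(id87) recv 55: drop; pos0(id12) recv 87: fwd
Round 2: pos6(id87) recv 96: fwd; pos1(id35) recv 87: fwd
Round 3: pos0(id12) recv 96: fwd; pos2(id65) recv 87: fwd
Round 4: pos1(id35) recv 96: fwd; pos3(id90) recv 87: drop
Round 5: pos2(id65) recv 96: fwd
Round 6: pos3(id90) recv 96: fwd
Round 7: pos4(id96) recv 96: ELECTED

Answer: 12,87,96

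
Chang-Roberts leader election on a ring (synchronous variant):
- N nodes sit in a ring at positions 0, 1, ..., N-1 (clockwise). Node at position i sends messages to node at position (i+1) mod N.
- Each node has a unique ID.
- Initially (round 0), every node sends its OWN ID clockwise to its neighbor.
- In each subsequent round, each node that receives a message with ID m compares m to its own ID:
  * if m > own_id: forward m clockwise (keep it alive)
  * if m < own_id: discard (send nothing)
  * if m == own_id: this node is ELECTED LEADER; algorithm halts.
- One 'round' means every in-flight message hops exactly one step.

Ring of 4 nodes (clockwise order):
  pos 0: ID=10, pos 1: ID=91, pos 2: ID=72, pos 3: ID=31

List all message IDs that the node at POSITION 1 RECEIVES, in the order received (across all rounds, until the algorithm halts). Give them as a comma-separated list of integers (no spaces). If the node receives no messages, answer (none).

Answer: 10,31,72,91

Derivation:
Round 1: pos1(id91) recv 10: drop; pos2(id72) recv 91: fwd; pos3(id31) recv 72: fwd; pos0(id10) recv 31: fwd
Round 2: pos3(id31) recv 91: fwd; pos0(id10) recv 72: fwd; pos1(id91) recv 31: drop
Round 3: pos0(id10) recv 91: fwd; pos1(id91) recv 72: drop
Round 4: pos1(id91) recv 91: ELECTED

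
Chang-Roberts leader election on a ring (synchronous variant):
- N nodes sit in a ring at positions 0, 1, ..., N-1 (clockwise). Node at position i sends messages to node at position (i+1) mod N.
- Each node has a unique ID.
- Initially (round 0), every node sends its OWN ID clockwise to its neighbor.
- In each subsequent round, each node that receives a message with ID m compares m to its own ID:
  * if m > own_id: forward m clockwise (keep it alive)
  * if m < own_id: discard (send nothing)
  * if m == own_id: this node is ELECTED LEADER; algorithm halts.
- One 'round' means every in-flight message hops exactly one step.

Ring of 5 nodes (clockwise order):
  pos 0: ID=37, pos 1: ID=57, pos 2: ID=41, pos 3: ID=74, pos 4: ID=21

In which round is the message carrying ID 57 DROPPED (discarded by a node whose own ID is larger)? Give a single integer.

Answer: 2

Derivation:
Round 1: pos1(id57) recv 37: drop; pos2(id41) recv 57: fwd; pos3(id74) recv 41: drop; pos4(id21) recv 74: fwd; pos0(id37) recv 21: drop
Round 2: pos3(id74) recv 57: drop; pos0(id37) recv 74: fwd
Round 3: pos1(id57) recv 74: fwd
Round 4: pos2(id41) recv 74: fwd
Round 5: pos3(id74) recv 74: ELECTED
Message ID 57 originates at pos 1; dropped at pos 3 in round 2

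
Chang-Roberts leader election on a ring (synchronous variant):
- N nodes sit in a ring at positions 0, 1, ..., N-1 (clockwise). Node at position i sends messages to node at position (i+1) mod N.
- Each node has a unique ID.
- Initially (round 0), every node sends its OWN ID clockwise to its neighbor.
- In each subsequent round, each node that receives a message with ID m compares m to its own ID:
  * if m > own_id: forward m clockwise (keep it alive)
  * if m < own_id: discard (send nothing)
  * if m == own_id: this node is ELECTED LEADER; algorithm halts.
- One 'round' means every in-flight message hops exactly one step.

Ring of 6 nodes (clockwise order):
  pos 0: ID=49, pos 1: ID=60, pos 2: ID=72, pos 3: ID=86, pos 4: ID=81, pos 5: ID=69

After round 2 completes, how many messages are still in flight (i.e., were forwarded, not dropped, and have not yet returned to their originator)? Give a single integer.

Round 1: pos1(id60) recv 49: drop; pos2(id72) recv 60: drop; pos3(id86) recv 72: drop; pos4(id81) recv 86: fwd; pos5(id69) recv 81: fwd; pos0(id49) recv 69: fwd
Round 2: pos5(id69) recv 86: fwd; pos0(id49) recv 81: fwd; pos1(id60) recv 69: fwd
After round 2: 3 messages still in flight

Answer: 3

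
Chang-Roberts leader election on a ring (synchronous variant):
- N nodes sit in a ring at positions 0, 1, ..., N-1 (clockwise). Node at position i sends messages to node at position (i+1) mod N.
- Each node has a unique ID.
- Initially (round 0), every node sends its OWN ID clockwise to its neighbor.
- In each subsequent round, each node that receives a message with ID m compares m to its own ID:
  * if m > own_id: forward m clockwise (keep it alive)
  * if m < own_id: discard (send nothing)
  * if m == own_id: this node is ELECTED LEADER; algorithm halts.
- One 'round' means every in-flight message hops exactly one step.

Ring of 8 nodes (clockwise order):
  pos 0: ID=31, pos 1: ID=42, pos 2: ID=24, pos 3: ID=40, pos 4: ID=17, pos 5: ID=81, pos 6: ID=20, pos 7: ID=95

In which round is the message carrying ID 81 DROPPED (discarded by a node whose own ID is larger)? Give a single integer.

Round 1: pos1(id42) recv 31: drop; pos2(id24) recv 42: fwd; pos3(id40) recv 24: drop; pos4(id17) recv 40: fwd; pos5(id81) recv 17: drop; pos6(id20) recv 81: fwd; pos7(id95) recv 20: drop; pos0(id31) recv 95: fwd
Round 2: pos3(id40) recv 42: fwd; pos5(id81) recv 40: drop; pos7(id95) recv 81: drop; pos1(id42) recv 95: fwd
Round 3: pos4(id17) recv 42: fwd; pos2(id24) recv 95: fwd
Round 4: pos5(id81) recv 42: drop; pos3(id40) recv 95: fwd
Round 5: pos4(id17) recv 95: fwd
Round 6: pos5(id81) recv 95: fwd
Round 7: pos6(id20) recv 95: fwd
Round 8: pos7(id95) recv 95: ELECTED
Message ID 81 originates at pos 5; dropped at pos 7 in round 2

Answer: 2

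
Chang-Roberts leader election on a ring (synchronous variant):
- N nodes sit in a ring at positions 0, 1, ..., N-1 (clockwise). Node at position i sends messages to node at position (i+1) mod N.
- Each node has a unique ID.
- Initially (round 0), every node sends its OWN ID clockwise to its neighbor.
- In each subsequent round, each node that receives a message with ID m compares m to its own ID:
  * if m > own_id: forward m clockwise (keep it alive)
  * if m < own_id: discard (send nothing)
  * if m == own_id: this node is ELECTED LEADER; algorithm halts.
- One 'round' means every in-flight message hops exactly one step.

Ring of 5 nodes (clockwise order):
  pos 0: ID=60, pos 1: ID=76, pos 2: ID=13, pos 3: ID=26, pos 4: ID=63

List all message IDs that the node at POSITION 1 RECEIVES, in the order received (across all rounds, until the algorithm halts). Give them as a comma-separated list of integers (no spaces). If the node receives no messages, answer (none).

Round 1: pos1(id76) recv 60: drop; pos2(id13) recv 76: fwd; pos3(id26) recv 13: drop; pos4(id63) recv 26: drop; pos0(id60) recv 63: fwd
Round 2: pos3(id26) recv 76: fwd; pos1(id76) recv 63: drop
Round 3: pos4(id63) recv 76: fwd
Round 4: pos0(id60) recv 76: fwd
Round 5: pos1(id76) recv 76: ELECTED

Answer: 60,63,76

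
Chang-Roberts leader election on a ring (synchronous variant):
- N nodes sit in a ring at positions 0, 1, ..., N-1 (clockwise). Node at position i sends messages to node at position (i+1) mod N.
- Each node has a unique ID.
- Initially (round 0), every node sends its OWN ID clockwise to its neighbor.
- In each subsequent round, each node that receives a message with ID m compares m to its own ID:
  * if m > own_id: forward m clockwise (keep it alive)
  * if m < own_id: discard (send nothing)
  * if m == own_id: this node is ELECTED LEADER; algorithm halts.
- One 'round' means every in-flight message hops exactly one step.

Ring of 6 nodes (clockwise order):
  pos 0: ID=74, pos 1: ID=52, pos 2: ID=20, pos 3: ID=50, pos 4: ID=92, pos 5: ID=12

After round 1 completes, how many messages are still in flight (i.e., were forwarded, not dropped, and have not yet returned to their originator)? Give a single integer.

Answer: 3

Derivation:
Round 1: pos1(id52) recv 74: fwd; pos2(id20) recv 52: fwd; pos3(id50) recv 20: drop; pos4(id92) recv 50: drop; pos5(id12) recv 92: fwd; pos0(id74) recv 12: drop
After round 1: 3 messages still in flight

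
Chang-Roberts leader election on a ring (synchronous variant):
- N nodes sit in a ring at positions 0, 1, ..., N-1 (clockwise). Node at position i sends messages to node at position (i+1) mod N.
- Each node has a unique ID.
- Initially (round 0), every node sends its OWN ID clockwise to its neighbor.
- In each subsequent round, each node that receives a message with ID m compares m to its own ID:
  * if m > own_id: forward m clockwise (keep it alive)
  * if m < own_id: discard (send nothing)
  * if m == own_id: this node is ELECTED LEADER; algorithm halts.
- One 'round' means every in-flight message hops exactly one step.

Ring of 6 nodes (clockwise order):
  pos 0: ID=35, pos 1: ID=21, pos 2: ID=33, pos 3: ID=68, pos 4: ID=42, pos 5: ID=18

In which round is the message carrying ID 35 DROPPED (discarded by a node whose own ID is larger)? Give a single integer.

Answer: 3

Derivation:
Round 1: pos1(id21) recv 35: fwd; pos2(id33) recv 21: drop; pos3(id68) recv 33: drop; pos4(id42) recv 68: fwd; pos5(id18) recv 42: fwd; pos0(id35) recv 18: drop
Round 2: pos2(id33) recv 35: fwd; pos5(id18) recv 68: fwd; pos0(id35) recv 42: fwd
Round 3: pos3(id68) recv 35: drop; pos0(id35) recv 68: fwd; pos1(id21) recv 42: fwd
Round 4: pos1(id21) recv 68: fwd; pos2(id33) recv 42: fwd
Round 5: pos2(id33) recv 68: fwd; pos3(id68) recv 42: drop
Round 6: pos3(id68) recv 68: ELECTED
Message ID 35 originates at pos 0; dropped at pos 3 in round 3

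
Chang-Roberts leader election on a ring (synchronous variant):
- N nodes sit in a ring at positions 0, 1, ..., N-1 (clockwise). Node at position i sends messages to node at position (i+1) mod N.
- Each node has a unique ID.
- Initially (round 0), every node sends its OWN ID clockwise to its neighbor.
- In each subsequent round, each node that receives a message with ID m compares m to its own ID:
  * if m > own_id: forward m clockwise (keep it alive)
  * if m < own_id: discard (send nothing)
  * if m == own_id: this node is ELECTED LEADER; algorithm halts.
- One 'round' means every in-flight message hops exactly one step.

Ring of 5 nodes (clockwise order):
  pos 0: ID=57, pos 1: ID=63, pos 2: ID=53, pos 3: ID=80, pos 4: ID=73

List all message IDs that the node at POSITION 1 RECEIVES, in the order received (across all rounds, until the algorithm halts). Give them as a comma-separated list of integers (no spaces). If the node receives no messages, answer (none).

Round 1: pos1(id63) recv 57: drop; pos2(id53) recv 63: fwd; pos3(id80) recv 53: drop; pos4(id73) recv 80: fwd; pos0(id57) recv 73: fwd
Round 2: pos3(id80) recv 63: drop; pos0(id57) recv 80: fwd; pos1(id63) recv 73: fwd
Round 3: pos1(id63) recv 80: fwd; pos2(id53) recv 73: fwd
Round 4: pos2(id53) recv 80: fwd; pos3(id80) recv 73: drop
Round 5: pos3(id80) recv 80: ELECTED

Answer: 57,73,80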